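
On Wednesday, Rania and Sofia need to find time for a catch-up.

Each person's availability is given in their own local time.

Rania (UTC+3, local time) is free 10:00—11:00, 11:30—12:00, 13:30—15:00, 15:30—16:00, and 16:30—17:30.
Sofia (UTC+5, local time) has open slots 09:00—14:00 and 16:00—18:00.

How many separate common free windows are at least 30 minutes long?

4

Rania → UTC: 07:00–08:00, 08:30–09:00, 10:30–12:00, 12:30–13:00, 13:30–14:30.
Sofia → UTC: 04:00–09:00, 11:00–13:00.
Rania ∩ Sofia: 07:00–08:00, 08:30–09:00, 11:00–12:00, 12:30–13:00.
Windows ≥ 30 min: 07:00–08:00, 08:30–09:00, 11:00–12:00, 12:30–13:00.
That's 4 windows.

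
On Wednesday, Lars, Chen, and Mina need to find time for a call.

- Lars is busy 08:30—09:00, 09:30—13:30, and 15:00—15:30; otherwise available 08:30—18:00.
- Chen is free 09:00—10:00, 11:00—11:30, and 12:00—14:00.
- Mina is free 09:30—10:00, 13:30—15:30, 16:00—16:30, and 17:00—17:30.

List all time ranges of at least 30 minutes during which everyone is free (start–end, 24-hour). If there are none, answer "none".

13:30–14:00

Lars free within 08:30–18:00: 09:00–09:30, 13:30–15:00, 15:30–18:00.
Lars ∩ Chen: 09:00–09:30, 13:30–14:00.
Lars ∩ Chen ∩ Mina: 13:30–14:00.
Windows ≥ 30 min: 13:30–14:00.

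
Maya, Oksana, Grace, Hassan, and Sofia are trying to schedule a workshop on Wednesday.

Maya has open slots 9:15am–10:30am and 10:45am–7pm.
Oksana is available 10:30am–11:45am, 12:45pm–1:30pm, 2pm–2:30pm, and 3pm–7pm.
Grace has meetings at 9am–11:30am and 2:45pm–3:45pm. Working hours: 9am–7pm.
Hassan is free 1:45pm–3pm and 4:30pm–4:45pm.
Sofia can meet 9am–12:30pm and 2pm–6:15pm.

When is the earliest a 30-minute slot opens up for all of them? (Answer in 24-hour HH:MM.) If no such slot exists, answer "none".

14:00

Grace free within 09:00–19:00: 11:30–14:45, 15:45–19:00.
Maya ∩ Oksana: 10:45–11:45, 12:45–13:30, 14:00–14:30, 15:00–19:00.
Maya ∩ Oksana ∩ Grace: 11:30–11:45, 12:45–13:30, 14:00–14:30, 15:45–19:00.
Maya ∩ Oksana ∩ Grace ∩ Hassan: 14:00–14:30, 16:30–16:45.
Maya ∩ Oksana ∩ Grace ∩ Hassan ∩ Sofia: 14:00–14:30, 16:30–16:45.
Windows ≥ 30 min: 14:00–14:30.
Earliest such window starts at 14:00.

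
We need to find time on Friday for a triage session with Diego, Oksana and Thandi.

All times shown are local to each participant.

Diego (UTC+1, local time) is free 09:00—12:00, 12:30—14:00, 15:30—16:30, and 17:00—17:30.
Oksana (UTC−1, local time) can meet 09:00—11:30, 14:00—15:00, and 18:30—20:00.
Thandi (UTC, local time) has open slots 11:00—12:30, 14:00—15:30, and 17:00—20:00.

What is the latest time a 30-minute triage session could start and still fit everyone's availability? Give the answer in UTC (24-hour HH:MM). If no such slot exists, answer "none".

15:00

Diego → UTC: 08:00–11:00, 11:30–13:00, 14:30–15:30, 16:00–16:30.
Oksana → UTC: 10:00–12:30, 15:00–16:00, 19:30–21:00.
Thandi → UTC: 11:00–12:30, 14:00–15:30, 17:00–20:00.
Diego ∩ Oksana: 10:00–11:00, 11:30–12:30, 15:00–15:30.
Diego ∩ Oksana ∩ Thandi: 11:30–12:30, 15:00–15:30.
Windows ≥ 30 min: 11:30–12:30, 15:00–15:30.
Latest start in the last window 15:00–15:30 is 15:30 − 30 min = 15:00.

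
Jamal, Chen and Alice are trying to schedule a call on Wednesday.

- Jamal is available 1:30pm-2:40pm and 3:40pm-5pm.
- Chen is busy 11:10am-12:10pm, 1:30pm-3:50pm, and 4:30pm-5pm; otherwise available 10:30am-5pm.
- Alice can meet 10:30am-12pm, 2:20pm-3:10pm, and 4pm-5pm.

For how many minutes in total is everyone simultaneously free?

Chen free within 10:30–17:00: 10:30–11:10, 12:10–13:30, 15:50–16:30.
Jamal ∩ Chen: 15:50–16:30.
Jamal ∩ Chen ∩ Alice: 16:00–16:30.
Total common minutes: 30.

30 minutes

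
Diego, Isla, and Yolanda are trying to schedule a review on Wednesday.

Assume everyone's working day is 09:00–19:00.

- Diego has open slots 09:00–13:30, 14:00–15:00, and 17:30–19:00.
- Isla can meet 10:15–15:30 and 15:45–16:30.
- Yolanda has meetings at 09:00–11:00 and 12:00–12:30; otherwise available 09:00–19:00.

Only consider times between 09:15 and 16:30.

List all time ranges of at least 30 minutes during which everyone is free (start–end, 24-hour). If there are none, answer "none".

Yolanda free within 09:00–19:00: 11:00–12:00, 12:30–19:00.
Diego ∩ Isla: 10:15–13:30, 14:00–15:00.
Diego ∩ Isla ∩ Yolanda: 11:00–12:00, 12:30–13:30, 14:00–15:00.
Restricted to 09:15–16:30: 11:00–12:00, 12:30–13:30, 14:00–15:00.
Windows ≥ 30 min: 11:00–12:00, 12:30–13:30, 14:00–15:00.

11:00–12:00, 12:30–13:30, 14:00–15:00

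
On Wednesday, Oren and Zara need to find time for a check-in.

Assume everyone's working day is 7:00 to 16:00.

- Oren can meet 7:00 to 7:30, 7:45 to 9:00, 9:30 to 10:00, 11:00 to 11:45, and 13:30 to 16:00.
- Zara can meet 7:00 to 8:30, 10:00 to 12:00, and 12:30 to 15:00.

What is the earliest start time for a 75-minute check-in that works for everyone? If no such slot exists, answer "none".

13:30

Oren ∩ Zara: 07:00–07:30, 07:45–08:30, 11:00–11:45, 13:30–15:00.
Windows ≥ 75 min: 13:30–15:00.
Earliest such window starts at 13:30.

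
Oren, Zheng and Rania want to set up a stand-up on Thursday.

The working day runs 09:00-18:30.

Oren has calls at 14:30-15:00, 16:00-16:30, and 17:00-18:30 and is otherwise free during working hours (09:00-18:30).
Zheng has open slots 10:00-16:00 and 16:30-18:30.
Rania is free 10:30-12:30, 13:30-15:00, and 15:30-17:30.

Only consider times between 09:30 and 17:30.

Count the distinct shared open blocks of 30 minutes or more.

Oren free within 09:00–18:30: 09:00–14:30, 15:00–16:00, 16:30–17:00.
Oren ∩ Zheng: 10:00–14:30, 15:00–16:00, 16:30–17:00.
Oren ∩ Zheng ∩ Rania: 10:30–12:30, 13:30–14:30, 15:30–16:00, 16:30–17:00.
Restricted to 09:30–17:30: 10:30–12:30, 13:30–14:30, 15:30–16:00, 16:30–17:00.
Windows ≥ 30 min: 10:30–12:30, 13:30–14:30, 15:30–16:00, 16:30–17:00.
That's 4 windows.

4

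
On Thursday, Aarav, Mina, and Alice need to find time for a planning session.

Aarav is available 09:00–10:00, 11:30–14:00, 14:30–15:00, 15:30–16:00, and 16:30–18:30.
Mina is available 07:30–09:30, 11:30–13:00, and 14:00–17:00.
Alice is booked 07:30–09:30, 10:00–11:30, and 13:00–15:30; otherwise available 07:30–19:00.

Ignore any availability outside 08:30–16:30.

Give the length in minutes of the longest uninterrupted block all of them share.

Alice free within 07:30–19:00: 09:30–10:00, 11:30–13:00, 15:30–19:00.
Aarav ∩ Mina: 09:00–09:30, 11:30–13:00, 14:30–15:00, 15:30–16:00, 16:30–17:00.
Aarav ∩ Mina ∩ Alice: 11:30–13:00, 15:30–16:00, 16:30–17:00.
Restricted to 08:30–16:30: 11:30–13:00, 15:30–16:00.
Common window lengths: 90, 30 min; longest is 90.

90 minutes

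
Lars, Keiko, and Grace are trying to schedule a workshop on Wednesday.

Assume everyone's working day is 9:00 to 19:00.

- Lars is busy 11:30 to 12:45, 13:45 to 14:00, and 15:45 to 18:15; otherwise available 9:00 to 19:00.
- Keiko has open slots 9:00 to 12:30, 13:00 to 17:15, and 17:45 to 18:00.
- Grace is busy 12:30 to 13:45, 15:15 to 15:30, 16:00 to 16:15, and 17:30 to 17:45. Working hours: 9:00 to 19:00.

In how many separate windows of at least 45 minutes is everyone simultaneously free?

Lars free within 09:00–19:00: 09:00–11:30, 12:45–13:45, 14:00–15:45, 18:15–19:00.
Grace free within 09:00–19:00: 09:00–12:30, 13:45–15:15, 15:30–16:00, 16:15–17:30, 17:45–19:00.
Lars ∩ Keiko: 09:00–11:30, 13:00–13:45, 14:00–15:45.
Lars ∩ Keiko ∩ Grace: 09:00–11:30, 14:00–15:15, 15:30–15:45.
Windows ≥ 45 min: 09:00–11:30, 14:00–15:15.
That's 2 windows.

2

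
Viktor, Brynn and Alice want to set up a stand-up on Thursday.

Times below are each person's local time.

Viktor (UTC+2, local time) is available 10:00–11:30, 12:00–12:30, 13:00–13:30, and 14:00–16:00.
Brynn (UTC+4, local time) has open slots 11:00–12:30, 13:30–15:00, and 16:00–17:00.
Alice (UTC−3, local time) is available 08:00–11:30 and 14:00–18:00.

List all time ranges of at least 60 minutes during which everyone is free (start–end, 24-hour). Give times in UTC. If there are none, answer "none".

Viktor → UTC: 08:00–09:30, 10:00–10:30, 11:00–11:30, 12:00–14:00.
Brynn → UTC: 07:00–08:30, 09:30–11:00, 12:00–13:00.
Alice → UTC: 11:00–14:30, 17:00–21:00.
Viktor ∩ Brynn: 08:00–08:30, 10:00–10:30, 12:00–13:00.
Viktor ∩ Brynn ∩ Alice: 12:00–13:00.
Windows ≥ 60 min: 12:00–13:00.

12:00–13:00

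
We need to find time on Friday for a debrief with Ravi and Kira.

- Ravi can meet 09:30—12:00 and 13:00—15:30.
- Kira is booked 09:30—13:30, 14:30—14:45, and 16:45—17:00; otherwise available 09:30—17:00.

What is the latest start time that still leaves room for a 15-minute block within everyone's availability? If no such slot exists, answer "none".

15:15

Kira free within 09:30–17:00: 13:30–14:30, 14:45–16:45.
Ravi ∩ Kira: 13:30–14:30, 14:45–15:30.
Windows ≥ 15 min: 13:30–14:30, 14:45–15:30.
Latest start in the last window 14:45–15:30 is 15:30 − 15 min = 15:15.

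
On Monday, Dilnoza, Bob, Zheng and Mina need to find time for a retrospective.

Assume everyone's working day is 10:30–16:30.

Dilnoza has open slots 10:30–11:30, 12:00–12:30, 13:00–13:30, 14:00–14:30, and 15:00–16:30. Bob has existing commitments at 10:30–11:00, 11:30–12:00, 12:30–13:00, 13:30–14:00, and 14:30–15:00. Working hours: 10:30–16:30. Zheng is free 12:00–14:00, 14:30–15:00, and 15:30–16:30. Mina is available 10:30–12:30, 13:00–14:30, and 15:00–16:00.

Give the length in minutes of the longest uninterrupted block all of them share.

Bob free within 10:30–16:30: 11:00–11:30, 12:00–12:30, 13:00–13:30, 14:00–14:30, 15:00–16:30.
Dilnoza ∩ Bob: 11:00–11:30, 12:00–12:30, 13:00–13:30, 14:00–14:30, 15:00–16:30.
Dilnoza ∩ Bob ∩ Zheng: 12:00–12:30, 13:00–13:30, 15:30–16:30.
Dilnoza ∩ Bob ∩ Zheng ∩ Mina: 12:00–12:30, 13:00–13:30, 15:30–16:00.
Common window lengths: 30, 30, 30 min; longest is 30.

30 minutes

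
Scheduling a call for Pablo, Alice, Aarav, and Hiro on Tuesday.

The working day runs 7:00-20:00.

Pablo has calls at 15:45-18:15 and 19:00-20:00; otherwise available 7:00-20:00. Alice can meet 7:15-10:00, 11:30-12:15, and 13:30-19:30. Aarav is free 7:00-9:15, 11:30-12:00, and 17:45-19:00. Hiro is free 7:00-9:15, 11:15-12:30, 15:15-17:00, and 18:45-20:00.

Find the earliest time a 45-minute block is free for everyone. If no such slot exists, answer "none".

Pablo free within 07:00–20:00: 07:00–15:45, 18:15–19:00.
Pablo ∩ Alice: 07:15–10:00, 11:30–12:15, 13:30–15:45, 18:15–19:00.
Pablo ∩ Alice ∩ Aarav: 07:15–09:15, 11:30–12:00, 18:15–19:00.
Pablo ∩ Alice ∩ Aarav ∩ Hiro: 07:15–09:15, 11:30–12:00, 18:45–19:00.
Windows ≥ 45 min: 07:15–09:15.
Earliest such window starts at 07:15.

07:15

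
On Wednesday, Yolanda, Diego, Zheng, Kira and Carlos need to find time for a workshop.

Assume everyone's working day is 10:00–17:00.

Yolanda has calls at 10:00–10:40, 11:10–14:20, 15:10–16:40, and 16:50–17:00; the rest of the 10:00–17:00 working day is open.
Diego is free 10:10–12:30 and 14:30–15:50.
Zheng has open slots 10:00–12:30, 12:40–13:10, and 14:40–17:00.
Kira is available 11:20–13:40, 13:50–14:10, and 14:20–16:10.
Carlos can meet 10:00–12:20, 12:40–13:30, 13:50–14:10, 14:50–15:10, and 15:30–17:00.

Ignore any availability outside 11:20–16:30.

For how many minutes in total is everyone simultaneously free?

20 minutes

Yolanda free within 10:00–17:00: 10:40–11:10, 14:20–15:10, 16:40–16:50.
Yolanda ∩ Diego: 10:40–11:10, 14:30–15:10.
Yolanda ∩ Diego ∩ Zheng: 10:40–11:10, 14:40–15:10.
Yolanda ∩ Diego ∩ Zheng ∩ Kira: 14:40–15:10.
Yolanda ∩ Diego ∩ Zheng ∩ Kira ∩ Carlos: 14:50–15:10.
Restricted to 11:20–16:30: 14:50–15:10.
Total common minutes: 20.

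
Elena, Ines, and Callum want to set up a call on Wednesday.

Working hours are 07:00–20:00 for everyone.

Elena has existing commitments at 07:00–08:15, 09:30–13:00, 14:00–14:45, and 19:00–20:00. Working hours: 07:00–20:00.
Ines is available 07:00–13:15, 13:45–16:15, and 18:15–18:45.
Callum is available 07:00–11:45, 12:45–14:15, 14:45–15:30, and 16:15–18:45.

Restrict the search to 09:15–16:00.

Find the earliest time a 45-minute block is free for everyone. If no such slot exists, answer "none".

14:45

Elena free within 07:00–20:00: 08:15–09:30, 13:00–14:00, 14:45–19:00.
Elena ∩ Ines: 08:15–09:30, 13:00–13:15, 13:45–14:00, 14:45–16:15, 18:15–18:45.
Elena ∩ Ines ∩ Callum: 08:15–09:30, 13:00–13:15, 13:45–14:00, 14:45–15:30, 18:15–18:45.
Restricted to 09:15–16:00: 09:15–09:30, 13:00–13:15, 13:45–14:00, 14:45–15:30.
Windows ≥ 45 min: 14:45–15:30.
Earliest such window starts at 14:45.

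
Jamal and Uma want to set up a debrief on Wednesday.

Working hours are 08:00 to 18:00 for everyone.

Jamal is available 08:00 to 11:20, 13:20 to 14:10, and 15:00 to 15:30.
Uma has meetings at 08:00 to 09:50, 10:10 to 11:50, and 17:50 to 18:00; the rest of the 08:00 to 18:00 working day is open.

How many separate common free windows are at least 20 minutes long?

Uma free within 08:00–18:00: 09:50–10:10, 11:50–17:50.
Jamal ∩ Uma: 09:50–10:10, 13:20–14:10, 15:00–15:30.
Windows ≥ 20 min: 09:50–10:10, 13:20–14:10, 15:00–15:30.
That's 3 windows.

3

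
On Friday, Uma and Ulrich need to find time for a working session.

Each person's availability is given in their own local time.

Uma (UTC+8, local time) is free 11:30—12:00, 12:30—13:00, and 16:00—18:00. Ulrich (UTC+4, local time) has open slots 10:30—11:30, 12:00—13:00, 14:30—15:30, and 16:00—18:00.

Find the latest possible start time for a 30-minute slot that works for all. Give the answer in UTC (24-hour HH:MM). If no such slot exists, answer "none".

08:30

Uma → UTC: 03:30–04:00, 04:30–05:00, 08:00–10:00.
Ulrich → UTC: 06:30–07:30, 08:00–09:00, 10:30–11:30, 12:00–14:00.
Uma ∩ Ulrich: 08:00–09:00.
Windows ≥ 30 min: 08:00–09:00.
Latest start in the last window 08:00–09:00 is 09:00 − 30 min = 08:30.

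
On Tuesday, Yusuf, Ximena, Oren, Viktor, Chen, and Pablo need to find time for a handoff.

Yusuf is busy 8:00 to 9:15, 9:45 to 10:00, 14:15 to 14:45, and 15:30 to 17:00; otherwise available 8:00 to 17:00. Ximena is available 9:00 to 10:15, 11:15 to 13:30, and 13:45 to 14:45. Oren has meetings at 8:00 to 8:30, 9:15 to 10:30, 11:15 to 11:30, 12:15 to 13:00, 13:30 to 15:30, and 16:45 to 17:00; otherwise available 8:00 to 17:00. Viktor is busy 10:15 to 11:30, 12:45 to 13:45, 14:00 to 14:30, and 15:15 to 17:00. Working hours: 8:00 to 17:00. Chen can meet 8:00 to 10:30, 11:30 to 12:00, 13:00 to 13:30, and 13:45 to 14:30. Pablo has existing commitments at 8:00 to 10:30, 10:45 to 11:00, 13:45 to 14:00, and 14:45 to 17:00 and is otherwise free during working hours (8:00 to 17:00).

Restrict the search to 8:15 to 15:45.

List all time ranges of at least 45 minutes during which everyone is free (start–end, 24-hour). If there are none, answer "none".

none

Yusuf free within 08:00–17:00: 09:15–09:45, 10:00–14:15, 14:45–15:30.
Oren free within 08:00–17:00: 08:30–09:15, 10:30–11:15, 11:30–12:15, 13:00–13:30, 15:30–16:45.
Viktor free within 08:00–17:00: 08:00–10:15, 11:30–12:45, 13:45–14:00, 14:30–15:15.
Pablo free within 08:00–17:00: 10:30–10:45, 11:00–13:45, 14:00–14:45.
Yusuf ∩ Ximena: 09:15–09:45, 10:00–10:15, 11:15–13:30, 13:45–14:15.
Yusuf ∩ Ximena ∩ Oren: 11:30–12:15, 13:00–13:30.
Yusuf ∩ Ximena ∩ Oren ∩ Viktor: 11:30–12:15.
Yusuf ∩ Ximena ∩ Oren ∩ Viktor ∩ Chen: 11:30–12:00.
Yusuf ∩ Ximena ∩ Oren ∩ Viktor ∩ Chen ∩ Pablo: 11:30–12:00.
Restricted to 08:15–15:45: 11:30–12:00.
Windows ≥ 45 min: (none).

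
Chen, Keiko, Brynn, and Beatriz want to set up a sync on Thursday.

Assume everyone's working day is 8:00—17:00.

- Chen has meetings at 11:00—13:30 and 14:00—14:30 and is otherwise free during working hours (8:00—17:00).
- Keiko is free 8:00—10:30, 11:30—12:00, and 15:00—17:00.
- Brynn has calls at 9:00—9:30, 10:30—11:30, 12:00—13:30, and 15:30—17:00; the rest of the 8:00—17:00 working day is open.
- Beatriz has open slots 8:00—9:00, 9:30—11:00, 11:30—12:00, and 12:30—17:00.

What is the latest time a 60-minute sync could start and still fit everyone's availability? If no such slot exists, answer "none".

Chen free within 08:00–17:00: 08:00–11:00, 13:30–14:00, 14:30–17:00.
Brynn free within 08:00–17:00: 08:00–09:00, 09:30–10:30, 11:30–12:00, 13:30–15:30.
Chen ∩ Keiko: 08:00–10:30, 15:00–17:00.
Chen ∩ Keiko ∩ Brynn: 08:00–09:00, 09:30–10:30, 15:00–15:30.
Chen ∩ Keiko ∩ Brynn ∩ Beatriz: 08:00–09:00, 09:30–10:30, 15:00–15:30.
Windows ≥ 60 min: 08:00–09:00, 09:30–10:30.
Latest start in the last window 09:30–10:30 is 10:30 − 60 min = 09:30.

09:30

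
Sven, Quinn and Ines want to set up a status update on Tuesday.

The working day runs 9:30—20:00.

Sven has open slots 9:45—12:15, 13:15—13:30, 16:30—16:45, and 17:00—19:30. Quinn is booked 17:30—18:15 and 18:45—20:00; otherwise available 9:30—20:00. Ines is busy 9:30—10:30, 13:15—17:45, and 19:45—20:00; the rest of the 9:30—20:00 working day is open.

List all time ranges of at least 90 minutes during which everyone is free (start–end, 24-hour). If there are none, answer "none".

10:30–12:15

Quinn free within 09:30–20:00: 09:30–17:30, 18:15–18:45.
Ines free within 09:30–20:00: 10:30–13:15, 17:45–19:45.
Sven ∩ Quinn: 09:45–12:15, 13:15–13:30, 16:30–16:45, 17:00–17:30, 18:15–18:45.
Sven ∩ Quinn ∩ Ines: 10:30–12:15, 18:15–18:45.
Windows ≥ 90 min: 10:30–12:15.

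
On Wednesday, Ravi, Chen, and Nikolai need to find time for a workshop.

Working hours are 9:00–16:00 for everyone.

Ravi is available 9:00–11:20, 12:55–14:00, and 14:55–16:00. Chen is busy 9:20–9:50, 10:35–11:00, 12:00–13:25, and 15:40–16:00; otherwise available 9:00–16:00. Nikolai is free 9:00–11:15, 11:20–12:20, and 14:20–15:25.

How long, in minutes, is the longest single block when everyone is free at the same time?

Chen free within 09:00–16:00: 09:00–09:20, 09:50–10:35, 11:00–12:00, 13:25–15:40.
Ravi ∩ Chen: 09:00–09:20, 09:50–10:35, 11:00–11:20, 13:25–14:00, 14:55–15:40.
Ravi ∩ Chen ∩ Nikolai: 09:00–09:20, 09:50–10:35, 11:00–11:15, 14:55–15:25.
Common window lengths: 20, 45, 15, 30 min; longest is 45.

45 minutes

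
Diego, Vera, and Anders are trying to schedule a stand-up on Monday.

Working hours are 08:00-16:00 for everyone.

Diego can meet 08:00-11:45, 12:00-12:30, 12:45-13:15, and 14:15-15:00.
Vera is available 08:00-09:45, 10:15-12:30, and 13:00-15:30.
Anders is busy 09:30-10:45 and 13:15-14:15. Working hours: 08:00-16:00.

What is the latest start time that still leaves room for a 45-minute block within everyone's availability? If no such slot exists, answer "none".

Anders free within 08:00–16:00: 08:00–09:30, 10:45–13:15, 14:15–16:00.
Diego ∩ Vera: 08:00–09:45, 10:15–11:45, 12:00–12:30, 13:00–13:15, 14:15–15:00.
Diego ∩ Vera ∩ Anders: 08:00–09:30, 10:45–11:45, 12:00–12:30, 13:00–13:15, 14:15–15:00.
Windows ≥ 45 min: 08:00–09:30, 10:45–11:45, 14:15–15:00.
Latest start in the last window 14:15–15:00 is 15:00 − 45 min = 14:15.

14:15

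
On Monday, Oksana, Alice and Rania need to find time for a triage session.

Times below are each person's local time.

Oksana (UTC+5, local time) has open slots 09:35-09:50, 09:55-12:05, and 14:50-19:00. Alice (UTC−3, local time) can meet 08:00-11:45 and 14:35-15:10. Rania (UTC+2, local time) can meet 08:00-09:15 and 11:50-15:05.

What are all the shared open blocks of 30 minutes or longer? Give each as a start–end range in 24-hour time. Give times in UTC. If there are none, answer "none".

11:00–13:05

Oksana → UTC: 04:35–04:50, 04:55–07:05, 09:50–14:00.
Alice → UTC: 11:00–14:45, 17:35–18:10.
Rania → UTC: 06:00–07:15, 09:50–13:05.
Oksana ∩ Alice: 11:00–14:00.
Oksana ∩ Alice ∩ Rania: 11:00–13:05.
Windows ≥ 30 min: 11:00–13:05.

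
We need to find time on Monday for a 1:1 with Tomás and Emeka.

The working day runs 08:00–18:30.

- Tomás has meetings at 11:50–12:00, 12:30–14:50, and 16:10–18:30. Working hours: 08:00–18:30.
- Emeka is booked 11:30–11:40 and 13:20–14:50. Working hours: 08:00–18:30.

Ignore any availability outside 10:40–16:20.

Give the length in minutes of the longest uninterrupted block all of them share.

Tomás free within 08:00–18:30: 08:00–11:50, 12:00–12:30, 14:50–16:10.
Emeka free within 08:00–18:30: 08:00–11:30, 11:40–13:20, 14:50–18:30.
Tomás ∩ Emeka: 08:00–11:30, 11:40–11:50, 12:00–12:30, 14:50–16:10.
Restricted to 10:40–16:20: 10:40–11:30, 11:40–11:50, 12:00–12:30, 14:50–16:10.
Common window lengths: 50, 10, 30, 80 min; longest is 80.

80 minutes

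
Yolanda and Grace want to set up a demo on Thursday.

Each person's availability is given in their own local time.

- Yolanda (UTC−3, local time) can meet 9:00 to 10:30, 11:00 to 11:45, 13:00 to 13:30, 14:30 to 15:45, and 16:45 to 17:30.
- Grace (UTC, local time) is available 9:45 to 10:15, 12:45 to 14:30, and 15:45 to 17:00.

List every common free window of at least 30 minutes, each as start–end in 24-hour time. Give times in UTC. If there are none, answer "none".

Yolanda → UTC: 12:00–13:30, 14:00–14:45, 16:00–16:30, 17:30–18:45, 19:45–20:30.
Grace → UTC: 09:45–10:15, 12:45–14:30, 15:45–17:00.
Yolanda ∩ Grace: 12:45–13:30, 14:00–14:30, 16:00–16:30.
Windows ≥ 30 min: 12:45–13:30, 14:00–14:30, 16:00–16:30.

12:45–13:30, 14:00–14:30, 16:00–16:30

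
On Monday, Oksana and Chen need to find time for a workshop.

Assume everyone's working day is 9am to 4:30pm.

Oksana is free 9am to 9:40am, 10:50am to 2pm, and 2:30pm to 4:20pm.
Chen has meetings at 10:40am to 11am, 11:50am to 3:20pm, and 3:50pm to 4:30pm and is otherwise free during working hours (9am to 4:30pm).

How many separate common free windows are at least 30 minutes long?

Chen free within 09:00–16:30: 09:00–10:40, 11:00–11:50, 15:20–15:50.
Oksana ∩ Chen: 09:00–09:40, 11:00–11:50, 15:20–15:50.
Windows ≥ 30 min: 09:00–09:40, 11:00–11:50, 15:20–15:50.
That's 3 windows.

3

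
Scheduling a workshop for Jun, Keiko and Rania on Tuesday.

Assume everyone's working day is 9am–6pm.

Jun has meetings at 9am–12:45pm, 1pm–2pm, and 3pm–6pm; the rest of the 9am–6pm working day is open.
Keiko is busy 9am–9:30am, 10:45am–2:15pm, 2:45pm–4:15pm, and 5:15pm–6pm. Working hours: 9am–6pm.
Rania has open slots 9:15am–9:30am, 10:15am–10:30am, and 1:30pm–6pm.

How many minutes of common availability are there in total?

30 minutes

Jun free within 09:00–18:00: 12:45–13:00, 14:00–15:00.
Keiko free within 09:00–18:00: 09:30–10:45, 14:15–14:45, 16:15–17:15.
Jun ∩ Keiko: 14:15–14:45.
Jun ∩ Keiko ∩ Rania: 14:15–14:45.
Total common minutes: 30.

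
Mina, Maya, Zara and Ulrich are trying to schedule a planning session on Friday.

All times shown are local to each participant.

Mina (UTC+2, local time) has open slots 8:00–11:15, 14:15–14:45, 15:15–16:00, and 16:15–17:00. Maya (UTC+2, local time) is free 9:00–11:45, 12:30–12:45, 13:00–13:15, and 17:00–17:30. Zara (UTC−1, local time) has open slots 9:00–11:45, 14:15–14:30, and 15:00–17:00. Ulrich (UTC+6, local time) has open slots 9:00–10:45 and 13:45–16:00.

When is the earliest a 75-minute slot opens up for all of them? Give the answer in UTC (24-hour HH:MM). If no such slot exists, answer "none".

Mina → UTC: 06:00–09:15, 12:15–12:45, 13:15–14:00, 14:15–15:00.
Maya → UTC: 07:00–09:45, 10:30–10:45, 11:00–11:15, 15:00–15:30.
Zara → UTC: 10:00–12:45, 15:15–15:30, 16:00–18:00.
Ulrich → UTC: 03:00–04:45, 07:45–10:00.
Mina ∩ Maya: 07:00–09:15.
Mina ∩ Maya ∩ Zara: (none).
Mina ∩ Maya ∩ Zara ∩ Ulrich: (none).
Windows ≥ 75 min: (none).

none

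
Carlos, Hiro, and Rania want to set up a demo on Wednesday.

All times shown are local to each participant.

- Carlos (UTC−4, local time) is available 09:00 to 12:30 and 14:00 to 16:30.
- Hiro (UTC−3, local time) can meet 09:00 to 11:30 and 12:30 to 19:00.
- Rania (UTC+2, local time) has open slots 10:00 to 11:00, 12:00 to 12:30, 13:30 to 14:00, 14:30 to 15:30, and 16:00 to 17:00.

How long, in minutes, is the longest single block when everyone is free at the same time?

Carlos → UTC: 13:00–16:30, 18:00–20:30.
Hiro → UTC: 12:00–14:30, 15:30–22:00.
Rania → UTC: 08:00–09:00, 10:00–10:30, 11:30–12:00, 12:30–13:30, 14:00–15:00.
Carlos ∩ Hiro: 13:00–14:30, 15:30–16:30, 18:00–20:30.
Carlos ∩ Hiro ∩ Rania: 13:00–13:30, 14:00–14:30.
Common window lengths: 30, 30 min; longest is 30.

30 minutes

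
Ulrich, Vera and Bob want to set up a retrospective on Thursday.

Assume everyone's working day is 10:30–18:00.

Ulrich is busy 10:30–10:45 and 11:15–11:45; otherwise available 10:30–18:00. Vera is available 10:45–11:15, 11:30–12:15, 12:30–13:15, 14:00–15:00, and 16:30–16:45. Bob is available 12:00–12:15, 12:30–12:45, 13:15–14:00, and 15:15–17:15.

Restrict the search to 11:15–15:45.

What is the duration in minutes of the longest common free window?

15 minutes

Ulrich free within 10:30–18:00: 10:45–11:15, 11:45–18:00.
Ulrich ∩ Vera: 10:45–11:15, 11:45–12:15, 12:30–13:15, 14:00–15:00, 16:30–16:45.
Ulrich ∩ Vera ∩ Bob: 12:00–12:15, 12:30–12:45, 16:30–16:45.
Restricted to 11:15–15:45: 12:00–12:15, 12:30–12:45.
Common window lengths: 15, 15 min; longest is 15.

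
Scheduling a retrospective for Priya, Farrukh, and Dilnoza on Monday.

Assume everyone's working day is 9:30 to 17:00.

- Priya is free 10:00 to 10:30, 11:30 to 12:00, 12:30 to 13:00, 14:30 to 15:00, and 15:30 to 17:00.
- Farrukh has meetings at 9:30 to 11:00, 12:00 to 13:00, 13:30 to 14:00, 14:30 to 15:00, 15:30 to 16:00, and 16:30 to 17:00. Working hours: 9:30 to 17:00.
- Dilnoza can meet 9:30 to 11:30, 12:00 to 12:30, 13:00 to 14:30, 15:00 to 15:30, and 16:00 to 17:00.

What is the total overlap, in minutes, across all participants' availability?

30 minutes

Farrukh free within 09:30–17:00: 11:00–12:00, 13:00–13:30, 14:00–14:30, 15:00–15:30, 16:00–16:30.
Priya ∩ Farrukh: 11:30–12:00, 16:00–16:30.
Priya ∩ Farrukh ∩ Dilnoza: 16:00–16:30.
Total common minutes: 30.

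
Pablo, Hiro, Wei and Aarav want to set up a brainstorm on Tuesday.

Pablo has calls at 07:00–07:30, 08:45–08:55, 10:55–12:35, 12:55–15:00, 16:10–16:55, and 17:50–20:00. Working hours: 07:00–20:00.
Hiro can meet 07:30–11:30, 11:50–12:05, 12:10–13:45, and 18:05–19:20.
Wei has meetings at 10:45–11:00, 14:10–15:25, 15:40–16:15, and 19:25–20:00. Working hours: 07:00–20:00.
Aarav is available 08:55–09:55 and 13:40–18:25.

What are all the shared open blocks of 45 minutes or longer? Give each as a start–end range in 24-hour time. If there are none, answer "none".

Pablo free within 07:00–20:00: 07:30–08:45, 08:55–10:55, 12:35–12:55, 15:00–16:10, 16:55–17:50.
Wei free within 07:00–20:00: 07:00–10:45, 11:00–14:10, 15:25–15:40, 16:15–19:25.
Pablo ∩ Hiro: 07:30–08:45, 08:55–10:55, 12:35–12:55.
Pablo ∩ Hiro ∩ Wei: 07:30–08:45, 08:55–10:45, 12:35–12:55.
Pablo ∩ Hiro ∩ Wei ∩ Aarav: 08:55–09:55.
Windows ≥ 45 min: 08:55–09:55.

08:55–09:55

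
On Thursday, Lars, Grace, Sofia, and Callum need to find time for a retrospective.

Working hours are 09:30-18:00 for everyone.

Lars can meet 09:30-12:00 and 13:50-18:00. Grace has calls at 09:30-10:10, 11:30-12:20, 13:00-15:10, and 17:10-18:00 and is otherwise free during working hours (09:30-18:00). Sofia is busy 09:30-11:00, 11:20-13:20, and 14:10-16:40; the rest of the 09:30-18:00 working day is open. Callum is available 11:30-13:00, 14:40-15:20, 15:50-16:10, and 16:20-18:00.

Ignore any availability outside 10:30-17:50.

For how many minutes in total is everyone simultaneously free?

30 minutes

Grace free within 09:30–18:00: 10:10–11:30, 12:20–13:00, 15:10–17:10.
Sofia free within 09:30–18:00: 11:00–11:20, 13:20–14:10, 16:40–18:00.
Lars ∩ Grace: 10:10–11:30, 15:10–17:10.
Lars ∩ Grace ∩ Sofia: 11:00–11:20, 16:40–17:10.
Lars ∩ Grace ∩ Sofia ∩ Callum: 16:40–17:10.
Restricted to 10:30–17:50: 16:40–17:10.
Total common minutes: 30.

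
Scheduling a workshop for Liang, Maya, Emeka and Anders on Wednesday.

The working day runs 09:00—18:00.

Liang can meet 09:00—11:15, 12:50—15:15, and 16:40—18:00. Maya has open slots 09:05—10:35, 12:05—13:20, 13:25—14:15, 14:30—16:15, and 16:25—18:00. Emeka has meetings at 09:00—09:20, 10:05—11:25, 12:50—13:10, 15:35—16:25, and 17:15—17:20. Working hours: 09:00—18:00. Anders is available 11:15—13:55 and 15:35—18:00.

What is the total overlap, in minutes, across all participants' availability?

Emeka free within 09:00–18:00: 09:20–10:05, 11:25–12:50, 13:10–15:35, 16:25–17:15, 17:20–18:00.
Liang ∩ Maya: 09:05–10:35, 12:50–13:20, 13:25–14:15, 14:30–15:15, 16:40–18:00.
Liang ∩ Maya ∩ Emeka: 09:20–10:05, 13:10–13:20, 13:25–14:15, 14:30–15:15, 16:40–17:15, 17:20–18:00.
Liang ∩ Maya ∩ Emeka ∩ Anders: 13:10–13:20, 13:25–13:55, 16:40–17:15, 17:20–18:00.
Total common minutes: 10 + 30 + 35 + 40 = 115.

115 minutes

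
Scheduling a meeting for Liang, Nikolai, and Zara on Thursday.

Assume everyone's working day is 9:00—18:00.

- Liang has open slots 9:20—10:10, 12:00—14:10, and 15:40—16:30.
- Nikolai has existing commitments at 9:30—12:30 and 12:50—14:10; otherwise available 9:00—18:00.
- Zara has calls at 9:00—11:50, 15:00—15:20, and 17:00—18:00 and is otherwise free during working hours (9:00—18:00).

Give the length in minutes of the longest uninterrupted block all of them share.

Nikolai free within 09:00–18:00: 09:00–09:30, 12:30–12:50, 14:10–18:00.
Zara free within 09:00–18:00: 11:50–15:00, 15:20–17:00.
Liang ∩ Nikolai: 09:20–09:30, 12:30–12:50, 15:40–16:30.
Liang ∩ Nikolai ∩ Zara: 12:30–12:50, 15:40–16:30.
Common window lengths: 20, 50 min; longest is 50.

50 minutes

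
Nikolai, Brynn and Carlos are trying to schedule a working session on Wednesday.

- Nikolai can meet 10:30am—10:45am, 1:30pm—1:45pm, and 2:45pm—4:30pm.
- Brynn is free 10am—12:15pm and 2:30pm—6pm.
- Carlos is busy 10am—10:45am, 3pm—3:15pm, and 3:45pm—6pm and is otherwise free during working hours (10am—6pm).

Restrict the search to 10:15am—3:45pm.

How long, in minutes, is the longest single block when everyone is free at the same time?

30 minutes

Carlos free within 10:00–18:00: 10:45–15:00, 15:15–15:45.
Nikolai ∩ Brynn: 10:30–10:45, 14:45–16:30.
Nikolai ∩ Brynn ∩ Carlos: 14:45–15:00, 15:15–15:45.
Restricted to 10:15–15:45: 14:45–15:00, 15:15–15:45.
Common window lengths: 15, 30 min; longest is 30.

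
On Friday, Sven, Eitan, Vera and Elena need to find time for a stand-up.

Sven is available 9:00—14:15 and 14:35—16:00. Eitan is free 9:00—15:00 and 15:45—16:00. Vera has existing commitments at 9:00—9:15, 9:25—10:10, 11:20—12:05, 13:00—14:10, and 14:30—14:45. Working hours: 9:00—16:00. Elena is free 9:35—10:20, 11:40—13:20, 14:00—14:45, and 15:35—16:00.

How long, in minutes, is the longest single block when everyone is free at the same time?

55 minutes

Vera free within 09:00–16:00: 09:15–09:25, 10:10–11:20, 12:05–13:00, 14:10–14:30, 14:45–16:00.
Sven ∩ Eitan: 09:00–14:15, 14:35–15:00, 15:45–16:00.
Sven ∩ Eitan ∩ Vera: 09:15–09:25, 10:10–11:20, 12:05–13:00, 14:10–14:15, 14:45–15:00, 15:45–16:00.
Sven ∩ Eitan ∩ Vera ∩ Elena: 10:10–10:20, 12:05–13:00, 14:10–14:15, 15:45–16:00.
Common window lengths: 10, 55, 5, 15 min; longest is 55.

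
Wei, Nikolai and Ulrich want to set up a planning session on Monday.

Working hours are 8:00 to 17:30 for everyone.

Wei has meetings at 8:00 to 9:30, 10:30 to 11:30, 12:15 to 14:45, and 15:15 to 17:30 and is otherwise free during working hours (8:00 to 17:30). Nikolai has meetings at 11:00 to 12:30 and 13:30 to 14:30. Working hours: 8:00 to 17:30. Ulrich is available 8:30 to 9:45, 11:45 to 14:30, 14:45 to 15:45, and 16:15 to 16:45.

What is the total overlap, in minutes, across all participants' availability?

45 minutes

Wei free within 08:00–17:30: 09:30–10:30, 11:30–12:15, 14:45–15:15.
Nikolai free within 08:00–17:30: 08:00–11:00, 12:30–13:30, 14:30–17:30.
Wei ∩ Nikolai: 09:30–10:30, 14:45–15:15.
Wei ∩ Nikolai ∩ Ulrich: 09:30–09:45, 14:45–15:15.
Total common minutes: 15 + 30 = 45.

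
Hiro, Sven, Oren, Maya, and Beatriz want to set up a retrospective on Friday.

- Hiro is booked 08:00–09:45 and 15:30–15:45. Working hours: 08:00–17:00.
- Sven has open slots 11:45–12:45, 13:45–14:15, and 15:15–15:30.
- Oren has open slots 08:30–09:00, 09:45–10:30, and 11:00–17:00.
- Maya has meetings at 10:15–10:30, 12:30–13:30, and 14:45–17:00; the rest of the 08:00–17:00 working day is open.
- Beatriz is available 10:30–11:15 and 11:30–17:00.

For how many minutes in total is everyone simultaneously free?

75 minutes

Hiro free within 08:00–17:00: 09:45–15:30, 15:45–17:00.
Maya free within 08:00–17:00: 08:00–10:15, 10:30–12:30, 13:30–14:45.
Hiro ∩ Sven: 11:45–12:45, 13:45–14:15, 15:15–15:30.
Hiro ∩ Sven ∩ Oren: 11:45–12:45, 13:45–14:15, 15:15–15:30.
Hiro ∩ Sven ∩ Oren ∩ Maya: 11:45–12:30, 13:45–14:15.
Hiro ∩ Sven ∩ Oren ∩ Maya ∩ Beatriz: 11:45–12:30, 13:45–14:15.
Total common minutes: 45 + 30 = 75.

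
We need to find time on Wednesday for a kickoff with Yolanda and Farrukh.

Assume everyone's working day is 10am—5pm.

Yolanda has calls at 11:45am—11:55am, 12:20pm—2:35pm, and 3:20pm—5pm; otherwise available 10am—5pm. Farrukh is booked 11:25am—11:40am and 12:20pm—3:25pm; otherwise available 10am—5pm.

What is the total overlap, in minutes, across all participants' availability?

115 minutes

Yolanda free within 10:00–17:00: 10:00–11:45, 11:55–12:20, 14:35–15:20.
Farrukh free within 10:00–17:00: 10:00–11:25, 11:40–12:20, 15:25–17:00.
Yolanda ∩ Farrukh: 10:00–11:25, 11:40–11:45, 11:55–12:20.
Total common minutes: 85 + 5 + 25 = 115.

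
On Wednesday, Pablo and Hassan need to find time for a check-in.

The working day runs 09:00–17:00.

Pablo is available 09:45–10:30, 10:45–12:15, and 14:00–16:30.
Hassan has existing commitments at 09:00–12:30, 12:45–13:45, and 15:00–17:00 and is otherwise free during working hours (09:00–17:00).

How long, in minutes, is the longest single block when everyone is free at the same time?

Hassan free within 09:00–17:00: 12:30–12:45, 13:45–15:00.
Pablo ∩ Hassan: 14:00–15:00.
Single common window of 60 minutes.

60 minutes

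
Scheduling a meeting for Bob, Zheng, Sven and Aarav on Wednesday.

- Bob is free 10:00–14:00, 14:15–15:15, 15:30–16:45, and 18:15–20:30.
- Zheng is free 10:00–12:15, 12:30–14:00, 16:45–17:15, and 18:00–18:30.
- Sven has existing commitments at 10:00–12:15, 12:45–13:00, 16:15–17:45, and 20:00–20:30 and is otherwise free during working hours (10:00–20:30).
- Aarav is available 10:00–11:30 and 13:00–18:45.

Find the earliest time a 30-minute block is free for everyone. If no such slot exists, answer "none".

Sven free within 10:00–20:30: 12:15–12:45, 13:00–16:15, 17:45–20:00.
Bob ∩ Zheng: 10:00–12:15, 12:30–14:00, 18:15–18:30.
Bob ∩ Zheng ∩ Sven: 12:30–12:45, 13:00–14:00, 18:15–18:30.
Bob ∩ Zheng ∩ Sven ∩ Aarav: 13:00–14:00, 18:15–18:30.
Windows ≥ 30 min: 13:00–14:00.
Earliest such window starts at 13:00.

13:00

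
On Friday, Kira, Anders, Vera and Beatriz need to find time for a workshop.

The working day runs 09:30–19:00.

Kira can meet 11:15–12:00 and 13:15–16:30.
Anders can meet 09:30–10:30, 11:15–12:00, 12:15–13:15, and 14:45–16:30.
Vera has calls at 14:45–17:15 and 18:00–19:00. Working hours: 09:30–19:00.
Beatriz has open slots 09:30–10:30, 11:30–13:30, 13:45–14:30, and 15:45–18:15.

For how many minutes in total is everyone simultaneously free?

30 minutes

Vera free within 09:30–19:00: 09:30–14:45, 17:15–18:00.
Kira ∩ Anders: 11:15–12:00, 14:45–16:30.
Kira ∩ Anders ∩ Vera: 11:15–12:00.
Kira ∩ Anders ∩ Vera ∩ Beatriz: 11:30–12:00.
Total common minutes: 30.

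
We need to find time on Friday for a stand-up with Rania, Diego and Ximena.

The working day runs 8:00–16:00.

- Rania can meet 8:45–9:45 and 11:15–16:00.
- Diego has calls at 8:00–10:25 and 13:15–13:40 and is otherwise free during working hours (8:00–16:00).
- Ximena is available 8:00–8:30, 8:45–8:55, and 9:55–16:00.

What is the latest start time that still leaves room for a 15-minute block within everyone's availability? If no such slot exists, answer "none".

Diego free within 08:00–16:00: 10:25–13:15, 13:40–16:00.
Rania ∩ Diego: 11:15–13:15, 13:40–16:00.
Rania ∩ Diego ∩ Ximena: 11:15–13:15, 13:40–16:00.
Windows ≥ 15 min: 11:15–13:15, 13:40–16:00.
Latest start in the last window 13:40–16:00 is 16:00 − 15 min = 15:45.

15:45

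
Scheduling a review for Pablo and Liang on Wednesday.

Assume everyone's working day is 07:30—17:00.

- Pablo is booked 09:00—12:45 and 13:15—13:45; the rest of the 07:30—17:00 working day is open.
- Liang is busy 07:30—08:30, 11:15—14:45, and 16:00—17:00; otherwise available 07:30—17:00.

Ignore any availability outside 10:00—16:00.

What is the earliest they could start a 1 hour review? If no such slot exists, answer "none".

14:45

Pablo free within 07:30–17:00: 07:30–09:00, 12:45–13:15, 13:45–17:00.
Liang free within 07:30–17:00: 08:30–11:15, 14:45–16:00.
Pablo ∩ Liang: 08:30–09:00, 14:45–16:00.
Restricted to 10:00–16:00: 14:45–16:00.
Windows ≥ 60 min: 14:45–16:00.
Earliest such window starts at 14:45.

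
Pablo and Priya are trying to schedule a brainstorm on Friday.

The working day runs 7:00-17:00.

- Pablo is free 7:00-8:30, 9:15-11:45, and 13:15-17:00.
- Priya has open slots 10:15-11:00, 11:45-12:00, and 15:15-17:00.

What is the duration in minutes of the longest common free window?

Pablo ∩ Priya: 10:15–11:00, 15:15–17:00.
Common window lengths: 45, 105 min; longest is 105.

105 minutes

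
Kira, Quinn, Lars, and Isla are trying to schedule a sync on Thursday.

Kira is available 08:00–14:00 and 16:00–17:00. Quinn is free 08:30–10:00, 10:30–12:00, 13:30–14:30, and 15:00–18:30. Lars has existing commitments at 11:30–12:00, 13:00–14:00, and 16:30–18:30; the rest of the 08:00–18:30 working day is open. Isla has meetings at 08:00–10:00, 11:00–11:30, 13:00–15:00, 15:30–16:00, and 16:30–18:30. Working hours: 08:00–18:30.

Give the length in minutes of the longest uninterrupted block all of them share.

Lars free within 08:00–18:30: 08:00–11:30, 12:00–13:00, 14:00–16:30.
Isla free within 08:00–18:30: 10:00–11:00, 11:30–13:00, 15:00–15:30, 16:00–16:30.
Kira ∩ Quinn: 08:30–10:00, 10:30–12:00, 13:30–14:00, 16:00–17:00.
Kira ∩ Quinn ∩ Lars: 08:30–10:00, 10:30–11:30, 16:00–16:30.
Kira ∩ Quinn ∩ Lars ∩ Isla: 10:30–11:00, 16:00–16:30.
Common window lengths: 30, 30 min; longest is 30.

30 minutes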